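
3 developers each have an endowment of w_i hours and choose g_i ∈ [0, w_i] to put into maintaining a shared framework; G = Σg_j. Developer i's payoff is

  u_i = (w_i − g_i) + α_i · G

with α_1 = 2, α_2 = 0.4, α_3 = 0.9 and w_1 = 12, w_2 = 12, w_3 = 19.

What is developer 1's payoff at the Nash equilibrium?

∂u_i/∂g_i = α_i − 1, so developer i contributes w_i if α_i > 1, else 0.
α_i > 1 for i ∈ {1}; NE contributions (12, 0, 0), G = 12.
u_1 = (12 − 12) + 2·12 = 24.

24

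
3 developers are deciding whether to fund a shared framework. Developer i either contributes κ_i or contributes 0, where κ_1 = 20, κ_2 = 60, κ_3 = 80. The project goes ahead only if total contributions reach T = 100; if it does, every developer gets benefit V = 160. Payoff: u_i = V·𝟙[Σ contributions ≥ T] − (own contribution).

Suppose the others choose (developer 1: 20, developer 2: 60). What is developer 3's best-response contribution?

80

Others' total = 80. Contributing 80 brings total to 160 ≥ 100: gain V − κ_3 = 80.
Best response: 80.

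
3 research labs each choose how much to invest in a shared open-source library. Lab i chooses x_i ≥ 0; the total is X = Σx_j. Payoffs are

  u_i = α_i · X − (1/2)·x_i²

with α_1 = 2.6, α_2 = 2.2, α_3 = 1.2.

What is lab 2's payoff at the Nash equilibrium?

Lab i's FOC: ∂u_i/∂x_i = α_i − x_i = 0, so x_i* = α_i.
NE contributions = (2.6, 2.2, 1.2); X = 6.
u_2 = α_2·X − ½·(x_2)² = 2.2·6 − ½·2.2² = 10.78.

10.78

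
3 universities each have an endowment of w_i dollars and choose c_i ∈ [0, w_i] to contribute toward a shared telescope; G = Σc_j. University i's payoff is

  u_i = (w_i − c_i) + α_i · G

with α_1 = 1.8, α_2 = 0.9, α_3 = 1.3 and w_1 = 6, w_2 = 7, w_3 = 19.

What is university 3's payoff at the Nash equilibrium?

∂u_i/∂c_i = α_i − 1, so university i contributes w_i if α_i > 1, else 0.
α_i > 1 for i ∈ {1, 3}; NE contributions (6, 0, 19), G = 25.
u_3 = (19 − 19) + 1.3·25 = 32.5.

32.5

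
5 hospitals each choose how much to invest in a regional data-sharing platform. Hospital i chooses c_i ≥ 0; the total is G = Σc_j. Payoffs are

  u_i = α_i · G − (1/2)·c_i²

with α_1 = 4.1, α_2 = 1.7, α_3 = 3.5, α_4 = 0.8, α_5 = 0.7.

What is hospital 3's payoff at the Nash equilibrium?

31.675

Hospital i's FOC: ∂u_i/∂c_i = α_i − c_i = 0, so c_i* = α_i.
NE contributions = (4.1, 1.7, 3.5, 0.8, 0.7); G = 10.8.
u_3 = α_3·G − ½·(c_3)² = 3.5·10.8 − ½·3.5² = 31.675.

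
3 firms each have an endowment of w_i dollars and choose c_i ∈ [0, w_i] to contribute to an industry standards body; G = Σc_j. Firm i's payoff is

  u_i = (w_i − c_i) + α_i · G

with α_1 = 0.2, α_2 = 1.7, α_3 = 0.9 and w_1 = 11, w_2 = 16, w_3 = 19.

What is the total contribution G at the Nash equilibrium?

16

∂u_i/∂c_i = α_i − 1, so firm i contributes w_i if α_i > 1, else 0.
α_i > 1 for i ∈ {2}; NE contributions (0, 16, 0), G = 16.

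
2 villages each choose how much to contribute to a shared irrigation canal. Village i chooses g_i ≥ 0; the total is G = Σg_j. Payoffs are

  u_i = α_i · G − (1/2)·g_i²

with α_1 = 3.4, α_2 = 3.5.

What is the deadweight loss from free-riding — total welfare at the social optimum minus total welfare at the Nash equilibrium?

Village i's FOC: ∂u_i/∂g_i = α_i − g_i = 0, so g_i* = α_i.
NE contributions = (3.4, 3.5); G = 6.9.
W^NE = (Σα)·G − ½Σα_i² = 6.9² − ½·23.81 = 35.705.
Planner sets g_i = Σα_j = 6.9 for every i, so G^SO = 2·6.9 = 13.8.
W^SO = (Σα)·G^SO − ½·2·(Σα)² = (2/2)·6.9² = 47.61.
Deadweight loss = W^SO − W^NE = 11.905.

11.905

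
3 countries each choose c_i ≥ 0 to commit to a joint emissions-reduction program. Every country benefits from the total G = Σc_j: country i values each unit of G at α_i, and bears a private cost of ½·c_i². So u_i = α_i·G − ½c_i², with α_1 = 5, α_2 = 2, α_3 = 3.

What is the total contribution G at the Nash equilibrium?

Country i's FOC: ∂u_i/∂c_i = α_i − c_i = 0, so c_i* = α_i.
NE contributions = (5, 2, 3); G = 10.

10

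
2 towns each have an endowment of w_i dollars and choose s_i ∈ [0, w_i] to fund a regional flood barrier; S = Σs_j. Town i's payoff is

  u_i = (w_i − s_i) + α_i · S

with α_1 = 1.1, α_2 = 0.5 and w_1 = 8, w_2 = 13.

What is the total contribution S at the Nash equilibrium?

8

∂u_i/∂s_i = α_i − 1, so town i contributes w_i if α_i > 1, else 0.
α_i > 1 for i ∈ {1}; NE contributions (8, 0), S = 8.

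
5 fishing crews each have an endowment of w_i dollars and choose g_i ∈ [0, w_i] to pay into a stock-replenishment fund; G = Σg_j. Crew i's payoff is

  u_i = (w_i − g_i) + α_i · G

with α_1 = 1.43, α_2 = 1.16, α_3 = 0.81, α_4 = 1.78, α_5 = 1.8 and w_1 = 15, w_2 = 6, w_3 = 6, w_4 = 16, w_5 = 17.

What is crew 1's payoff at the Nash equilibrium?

77.22

∂u_i/∂g_i = α_i − 1, so crew i contributes w_i if α_i > 1, else 0.
α_i > 1 for i ∈ {1, 2, 4, 5}; NE contributions (15, 6, 0, 16, 17), G = 54.
u_1 = (15 − 15) + 1.43·54 = 77.22.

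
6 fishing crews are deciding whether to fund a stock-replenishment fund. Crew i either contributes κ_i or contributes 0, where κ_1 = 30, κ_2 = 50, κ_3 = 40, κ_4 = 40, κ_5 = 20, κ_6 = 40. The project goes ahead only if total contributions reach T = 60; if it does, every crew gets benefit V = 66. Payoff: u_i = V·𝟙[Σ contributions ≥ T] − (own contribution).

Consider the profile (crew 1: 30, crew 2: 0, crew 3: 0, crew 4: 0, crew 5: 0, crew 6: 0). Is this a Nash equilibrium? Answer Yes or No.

No

Total = 30 < 60: not provided.
Crew 1 (pledges 30, payoff -30): dropping to 0 → total 0, payoff 0. Profitable deviation.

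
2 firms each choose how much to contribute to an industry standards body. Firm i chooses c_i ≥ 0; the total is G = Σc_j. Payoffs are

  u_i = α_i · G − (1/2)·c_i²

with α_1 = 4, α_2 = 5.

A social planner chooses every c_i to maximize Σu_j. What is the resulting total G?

Planner FOC: ∂(Σu_j)/∂c_i = (Σα_j) − c_i = 0, so c_i^SO = Σα_j = 9 for every i; G^SO = 18.

18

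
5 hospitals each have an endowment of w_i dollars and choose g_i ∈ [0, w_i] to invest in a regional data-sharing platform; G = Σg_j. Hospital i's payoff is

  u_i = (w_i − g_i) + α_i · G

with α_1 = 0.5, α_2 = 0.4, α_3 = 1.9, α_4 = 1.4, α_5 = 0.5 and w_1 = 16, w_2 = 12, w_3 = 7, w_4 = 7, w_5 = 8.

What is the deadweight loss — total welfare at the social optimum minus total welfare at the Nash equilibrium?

133.2

∂u_i/∂g_i = α_i − 1, so hospital i contributes w_i if α_i > 1, else 0.
α_i > 1 for i ∈ {3, 4}; NE contributions (0, 0, 7, 7, 0), G = 14.
W^NE = Σw_i − G^NE + (Σα_i)·G^NE = 50 + 3.7·14 = 101.8.
Planner: ∂(Σu_j)/∂g_i = Σα_j − 1 = 3.7 > 0, so everyone contributes w_i; G^SO = 50, W^SO = 50 + 3.7·50 = 235.
Deadweight loss = 133.2.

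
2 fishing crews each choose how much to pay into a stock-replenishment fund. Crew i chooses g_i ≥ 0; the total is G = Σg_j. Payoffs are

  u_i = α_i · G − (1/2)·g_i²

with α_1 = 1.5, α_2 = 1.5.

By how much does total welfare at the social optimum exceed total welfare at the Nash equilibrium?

2.25

Crew i's FOC: ∂u_i/∂g_i = α_i − g_i = 0, so g_i* = α_i.
NE contributions = (1.5, 1.5); G = 3.
W^NE = (Σα)·G − ½Σα_i² = 3² − ½·4.5 = 6.75.
Planner sets g_i = Σα_j = 3 for every i, so G^SO = 2·3 = 6.
W^SO = (Σα)·G^SO − ½·2·(Σα)² = (2/2)·3² = 9.
Deadweight loss = W^SO − W^NE = 2.25.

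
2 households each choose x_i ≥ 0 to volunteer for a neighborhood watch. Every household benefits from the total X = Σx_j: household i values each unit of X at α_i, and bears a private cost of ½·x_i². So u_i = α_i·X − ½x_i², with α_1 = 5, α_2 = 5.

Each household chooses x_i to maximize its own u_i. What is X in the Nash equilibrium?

10

Household i's FOC: ∂u_i/∂x_i = α_i − x_i = 0, so x_i* = α_i.
NE contributions = (5, 5); X = 10.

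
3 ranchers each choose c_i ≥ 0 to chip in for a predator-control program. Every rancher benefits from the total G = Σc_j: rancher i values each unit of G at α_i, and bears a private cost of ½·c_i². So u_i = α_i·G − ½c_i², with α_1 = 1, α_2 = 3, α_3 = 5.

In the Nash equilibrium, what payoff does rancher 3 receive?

Rancher i's FOC: ∂u_i/∂c_i = α_i − c_i = 0, so c_i* = α_i.
NE contributions = (1, 3, 5); G = 9.
u_3 = α_3·G − ½·(c_3)² = 5·9 − ½·5² = 32.5.

32.5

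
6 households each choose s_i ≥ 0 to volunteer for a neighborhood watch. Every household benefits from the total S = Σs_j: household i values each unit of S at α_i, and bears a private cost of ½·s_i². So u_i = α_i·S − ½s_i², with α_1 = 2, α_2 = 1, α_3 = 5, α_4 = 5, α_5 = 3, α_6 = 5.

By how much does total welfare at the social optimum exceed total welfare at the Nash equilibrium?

Household i's FOC: ∂u_i/∂s_i = α_i − s_i = 0, so s_i* = α_i.
NE contributions = (2, 1, 5, 5, 3, 5); S = 21.
W^NE = (Σα)·S − ½Σα_i² = 21² − ½·89 = 396.5.
Planner sets s_i = Σα_j = 21 for every i, so S^SO = 6·21 = 126.
W^SO = (Σα)·S^SO − ½·6·(Σα)² = (6/2)·21² = 1323.
Deadweight loss = W^SO − W^NE = 926.5.

926.5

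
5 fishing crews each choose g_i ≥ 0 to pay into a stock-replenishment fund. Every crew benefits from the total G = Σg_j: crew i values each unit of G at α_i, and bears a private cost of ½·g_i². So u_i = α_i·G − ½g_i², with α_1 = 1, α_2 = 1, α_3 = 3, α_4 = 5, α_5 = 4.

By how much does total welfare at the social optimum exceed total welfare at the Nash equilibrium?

320

Crew i's FOC: ∂u_i/∂g_i = α_i − g_i = 0, so g_i* = α_i.
NE contributions = (1, 1, 3, 5, 4); G = 14.
W^NE = (Σα)·G − ½Σα_i² = 14² − ½·52 = 170.
Planner sets g_i = Σα_j = 14 for every i, so G^SO = 5·14 = 70.
W^SO = (Σα)·G^SO − ½·5·(Σα)² = (5/2)·14² = 490.
Deadweight loss = W^SO − W^NE = 320.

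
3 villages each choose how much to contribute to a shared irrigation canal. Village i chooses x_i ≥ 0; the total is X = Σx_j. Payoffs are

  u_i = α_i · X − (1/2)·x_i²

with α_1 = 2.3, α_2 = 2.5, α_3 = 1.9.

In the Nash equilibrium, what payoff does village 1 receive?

Village i's FOC: ∂u_i/∂x_i = α_i − x_i = 0, so x_i* = α_i.
NE contributions = (2.3, 2.5, 1.9); X = 6.7.
u_1 = α_1·X − ½·(x_1)² = 2.3·6.7 − ½·2.3² = 12.765.

12.765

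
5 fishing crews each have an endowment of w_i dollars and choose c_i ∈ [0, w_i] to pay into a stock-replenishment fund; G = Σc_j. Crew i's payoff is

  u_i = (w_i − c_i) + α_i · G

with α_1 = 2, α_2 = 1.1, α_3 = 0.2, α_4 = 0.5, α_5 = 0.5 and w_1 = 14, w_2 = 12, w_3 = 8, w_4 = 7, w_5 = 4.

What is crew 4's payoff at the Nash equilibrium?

∂u_i/∂c_i = α_i − 1, so crew i contributes w_i if α_i > 1, else 0.
α_i > 1 for i ∈ {1, 2}; NE contributions (14, 12, 0, 0, 0), G = 26.
u_4 = (7 − 0) + 0.5·26 = 20.

20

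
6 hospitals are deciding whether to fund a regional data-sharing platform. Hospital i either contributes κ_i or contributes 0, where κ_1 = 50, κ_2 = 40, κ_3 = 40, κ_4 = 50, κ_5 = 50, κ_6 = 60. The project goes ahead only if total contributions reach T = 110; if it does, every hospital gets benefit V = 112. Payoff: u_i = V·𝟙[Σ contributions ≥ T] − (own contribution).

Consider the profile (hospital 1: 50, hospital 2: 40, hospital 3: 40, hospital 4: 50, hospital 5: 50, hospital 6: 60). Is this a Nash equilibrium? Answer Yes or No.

Total = 290 ≥ 110: provided.
Hospital 1 (pledges 50, payoff 62): dropping to 0 → total 240, payoff 112. Profitable deviation.

No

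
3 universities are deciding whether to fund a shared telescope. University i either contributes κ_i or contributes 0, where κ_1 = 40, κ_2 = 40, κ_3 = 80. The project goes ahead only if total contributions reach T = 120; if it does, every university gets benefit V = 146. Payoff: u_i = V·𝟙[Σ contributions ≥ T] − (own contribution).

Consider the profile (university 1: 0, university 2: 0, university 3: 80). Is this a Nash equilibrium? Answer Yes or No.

Total = 80 < 120: not provided.
University 1 (pledges 0, payoff 0): pledging 40 → total 120, payoff 106. Profitable deviation.

No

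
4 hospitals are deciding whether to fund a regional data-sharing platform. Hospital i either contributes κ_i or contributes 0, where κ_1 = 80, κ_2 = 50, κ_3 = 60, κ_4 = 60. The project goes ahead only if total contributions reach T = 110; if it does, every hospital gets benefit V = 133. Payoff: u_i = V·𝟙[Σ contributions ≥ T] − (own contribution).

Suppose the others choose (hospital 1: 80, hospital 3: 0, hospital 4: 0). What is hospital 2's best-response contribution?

Others' total = 80. Contributing 50 brings total to 130 ≥ 110: gain V − κ_2 = 83.
Best response: 50.

50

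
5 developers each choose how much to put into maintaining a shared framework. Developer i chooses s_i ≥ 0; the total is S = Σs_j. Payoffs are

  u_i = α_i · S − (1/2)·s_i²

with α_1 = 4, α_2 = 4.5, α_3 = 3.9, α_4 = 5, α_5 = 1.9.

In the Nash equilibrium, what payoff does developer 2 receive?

Developer i's FOC: ∂u_i/∂s_i = α_i − s_i = 0, so s_i* = α_i.
NE contributions = (4, 4.5, 3.9, 5, 1.9); S = 19.3.
u_2 = α_2·S − ½·(s_2)² = 4.5·19.3 − ½·4.5² = 76.725.

76.725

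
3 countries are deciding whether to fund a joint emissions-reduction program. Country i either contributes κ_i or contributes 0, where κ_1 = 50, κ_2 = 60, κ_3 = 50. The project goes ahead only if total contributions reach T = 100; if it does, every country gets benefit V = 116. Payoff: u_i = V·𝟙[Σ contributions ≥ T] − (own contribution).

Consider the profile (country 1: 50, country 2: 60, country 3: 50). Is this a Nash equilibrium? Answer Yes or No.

Total = 160 ≥ 100: provided.
Country 1 (pledges 50, payoff 66): dropping to 0 → total 110, payoff 116. Profitable deviation.

No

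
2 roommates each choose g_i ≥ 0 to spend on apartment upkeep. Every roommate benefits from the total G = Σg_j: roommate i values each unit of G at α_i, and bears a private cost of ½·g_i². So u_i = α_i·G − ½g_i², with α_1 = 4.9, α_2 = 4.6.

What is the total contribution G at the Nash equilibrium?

9.5

Roommate i's FOC: ∂u_i/∂g_i = α_i − g_i = 0, so g_i* = α_i.
NE contributions = (4.9, 4.6); G = 9.5.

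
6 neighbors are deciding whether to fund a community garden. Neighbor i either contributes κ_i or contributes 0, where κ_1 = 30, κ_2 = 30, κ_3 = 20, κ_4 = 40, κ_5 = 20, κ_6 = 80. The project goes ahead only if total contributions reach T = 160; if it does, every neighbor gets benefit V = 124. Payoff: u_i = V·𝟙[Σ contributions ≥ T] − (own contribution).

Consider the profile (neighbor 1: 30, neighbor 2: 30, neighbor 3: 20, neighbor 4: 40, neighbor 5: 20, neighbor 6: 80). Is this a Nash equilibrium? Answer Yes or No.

Total = 220 ≥ 160: provided.
Neighbor 1 (pledges 30, payoff 94): dropping to 0 → total 190, payoff 124. Profitable deviation.

No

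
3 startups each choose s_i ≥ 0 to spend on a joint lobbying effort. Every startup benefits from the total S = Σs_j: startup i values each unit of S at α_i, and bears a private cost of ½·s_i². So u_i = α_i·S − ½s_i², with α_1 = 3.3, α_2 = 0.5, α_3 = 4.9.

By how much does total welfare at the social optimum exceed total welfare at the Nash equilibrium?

55.42

Startup i's FOC: ∂u_i/∂s_i = α_i − s_i = 0, so s_i* = α_i.
NE contributions = (3.3, 0.5, 4.9); S = 8.7.
W^NE = (Σα)·S − ½Σα_i² = 8.7² − ½·35.15 = 58.115.
Planner sets s_i = Σα_j = 8.7 for every i, so S^SO = 3·8.7 = 26.1.
W^SO = (Σα)·S^SO − ½·3·(Σα)² = (3/2)·8.7² = 113.535.
Deadweight loss = W^SO − W^NE = 55.42.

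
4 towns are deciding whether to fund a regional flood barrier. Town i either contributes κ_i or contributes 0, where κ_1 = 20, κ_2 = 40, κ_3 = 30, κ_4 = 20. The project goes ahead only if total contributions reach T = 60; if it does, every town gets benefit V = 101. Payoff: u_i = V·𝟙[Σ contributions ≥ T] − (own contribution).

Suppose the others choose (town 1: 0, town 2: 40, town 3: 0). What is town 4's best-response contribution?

20

Others' total = 40. Contributing 20 brings total to 60 ≥ 60: gain V − κ_4 = 81.
Best response: 20.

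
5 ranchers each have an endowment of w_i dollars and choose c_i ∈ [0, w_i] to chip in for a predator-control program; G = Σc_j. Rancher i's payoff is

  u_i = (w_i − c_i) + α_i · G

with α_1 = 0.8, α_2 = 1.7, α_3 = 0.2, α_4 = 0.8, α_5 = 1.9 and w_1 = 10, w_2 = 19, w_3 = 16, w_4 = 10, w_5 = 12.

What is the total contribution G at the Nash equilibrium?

∂u_i/∂c_i = α_i − 1, so rancher i contributes w_i if α_i > 1, else 0.
α_i > 1 for i ∈ {2, 5}; NE contributions (0, 19, 0, 0, 12), G = 31.

31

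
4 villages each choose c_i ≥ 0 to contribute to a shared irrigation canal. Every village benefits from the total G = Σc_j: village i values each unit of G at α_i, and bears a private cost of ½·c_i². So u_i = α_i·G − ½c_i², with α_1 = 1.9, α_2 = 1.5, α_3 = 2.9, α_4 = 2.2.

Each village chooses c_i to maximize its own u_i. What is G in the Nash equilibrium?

8.5

Village i's FOC: ∂u_i/∂c_i = α_i − c_i = 0, so c_i* = α_i.
NE contributions = (1.9, 1.5, 2.9, 2.2); G = 8.5.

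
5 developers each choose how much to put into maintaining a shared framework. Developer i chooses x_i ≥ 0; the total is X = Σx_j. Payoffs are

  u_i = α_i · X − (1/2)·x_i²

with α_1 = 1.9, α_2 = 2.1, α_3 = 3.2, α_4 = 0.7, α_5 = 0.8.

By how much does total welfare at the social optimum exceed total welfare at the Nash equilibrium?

Developer i's FOC: ∂u_i/∂x_i = α_i − x_i = 0, so x_i* = α_i.
NE contributions = (1.9, 2.1, 3.2, 0.7, 0.8); X = 8.7.
W^NE = (Σα)·X − ½Σα_i² = 8.7² − ½·19.39 = 65.995.
Planner sets x_i = Σα_j = 8.7 for every i, so X^SO = 5·8.7 = 43.5.
W^SO = (Σα)·X^SO − ½·5·(Σα)² = (5/2)·8.7² = 189.225.
Deadweight loss = W^SO − W^NE = 123.23.

123.23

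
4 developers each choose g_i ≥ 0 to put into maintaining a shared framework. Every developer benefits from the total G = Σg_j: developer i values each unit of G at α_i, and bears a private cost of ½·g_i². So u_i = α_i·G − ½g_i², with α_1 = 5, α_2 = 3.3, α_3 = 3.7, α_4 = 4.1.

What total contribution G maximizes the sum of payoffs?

64.4

Planner FOC: ∂(Σu_j)/∂g_i = (Σα_j) − g_i = 0, so g_i^SO = Σα_j = 16.1 for every i; G^SO = 64.4.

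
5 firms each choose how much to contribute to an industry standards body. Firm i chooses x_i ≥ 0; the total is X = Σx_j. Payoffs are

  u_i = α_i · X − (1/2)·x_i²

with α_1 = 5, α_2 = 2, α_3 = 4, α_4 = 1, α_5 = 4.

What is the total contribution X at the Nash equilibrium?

Firm i's FOC: ∂u_i/∂x_i = α_i − x_i = 0, so x_i* = α_i.
NE contributions = (5, 2, 4, 1, 4); X = 16.

16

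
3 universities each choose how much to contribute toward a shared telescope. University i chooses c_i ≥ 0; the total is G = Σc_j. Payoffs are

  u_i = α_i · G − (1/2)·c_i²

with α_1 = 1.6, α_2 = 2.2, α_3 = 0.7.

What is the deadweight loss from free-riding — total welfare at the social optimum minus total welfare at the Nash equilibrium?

14.07

University i's FOC: ∂u_i/∂c_i = α_i − c_i = 0, so c_i* = α_i.
NE contributions = (1.6, 2.2, 0.7); G = 4.5.
W^NE = (Σα)·G − ½Σα_i² = 4.5² − ½·7.89 = 16.305.
Planner sets c_i = Σα_j = 4.5 for every i, so G^SO = 3·4.5 = 13.5.
W^SO = (Σα)·G^SO − ½·3·(Σα)² = (3/2)·4.5² = 30.375.
Deadweight loss = W^SO − W^NE = 14.07.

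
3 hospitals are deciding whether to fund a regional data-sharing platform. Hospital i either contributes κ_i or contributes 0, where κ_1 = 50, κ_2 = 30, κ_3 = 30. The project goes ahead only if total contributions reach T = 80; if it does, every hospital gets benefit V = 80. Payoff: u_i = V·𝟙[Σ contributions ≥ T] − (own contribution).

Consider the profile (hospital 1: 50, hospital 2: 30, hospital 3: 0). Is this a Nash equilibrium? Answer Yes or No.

Yes

Total = 80 ≥ 80: provided.
Hospital 1 (pledges 50, payoff 30): dropping to 0 → total 30, payoff 0. No gain.
Hospital 2 (pledges 30, payoff 50): dropping to 0 → total 50, payoff 0. No gain.
Hospital 3 (pledges 0, payoff 80): pledging 30 → total 110, payoff 50. No gain.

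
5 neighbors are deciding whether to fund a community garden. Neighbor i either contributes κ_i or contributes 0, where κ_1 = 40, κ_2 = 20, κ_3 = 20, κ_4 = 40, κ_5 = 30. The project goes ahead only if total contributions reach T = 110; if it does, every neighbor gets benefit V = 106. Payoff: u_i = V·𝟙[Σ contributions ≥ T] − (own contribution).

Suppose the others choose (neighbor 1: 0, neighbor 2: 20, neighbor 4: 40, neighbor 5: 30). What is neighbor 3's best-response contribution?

20

Others' total = 90. Contributing 20 brings total to 110 ≥ 110: gain V − κ_3 = 86.
Best response: 20.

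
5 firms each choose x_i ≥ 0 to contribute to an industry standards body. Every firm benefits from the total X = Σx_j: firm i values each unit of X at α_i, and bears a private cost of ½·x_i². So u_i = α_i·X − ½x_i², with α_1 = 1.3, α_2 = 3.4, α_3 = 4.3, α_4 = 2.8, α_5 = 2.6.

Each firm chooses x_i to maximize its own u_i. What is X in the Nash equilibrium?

Firm i's FOC: ∂u_i/∂x_i = α_i − x_i = 0, so x_i* = α_i.
NE contributions = (1.3, 3.4, 4.3, 2.8, 2.6); X = 14.4.

14.4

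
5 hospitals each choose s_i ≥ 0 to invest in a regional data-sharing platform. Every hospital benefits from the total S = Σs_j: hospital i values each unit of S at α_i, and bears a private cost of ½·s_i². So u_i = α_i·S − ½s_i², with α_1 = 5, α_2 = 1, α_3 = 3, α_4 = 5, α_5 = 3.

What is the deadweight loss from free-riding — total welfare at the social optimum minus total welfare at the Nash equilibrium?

Hospital i's FOC: ∂u_i/∂s_i = α_i − s_i = 0, so s_i* = α_i.
NE contributions = (5, 1, 3, 5, 3); S = 17.
W^NE = (Σα)·S − ½Σα_i² = 17² − ½·69 = 254.5.
Planner sets s_i = Σα_j = 17 for every i, so S^SO = 5·17 = 85.
W^SO = (Σα)·S^SO − ½·5·(Σα)² = (5/2)·17² = 722.5.
Deadweight loss = W^SO − W^NE = 468.

468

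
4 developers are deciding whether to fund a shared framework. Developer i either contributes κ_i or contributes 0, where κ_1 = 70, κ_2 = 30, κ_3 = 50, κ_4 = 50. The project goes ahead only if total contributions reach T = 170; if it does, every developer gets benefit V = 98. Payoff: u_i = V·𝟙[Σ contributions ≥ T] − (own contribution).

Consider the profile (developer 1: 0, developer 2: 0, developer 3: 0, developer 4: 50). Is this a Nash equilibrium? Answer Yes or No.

Total = 50 < 170: not provided.
Developer 1 (pledges 0, payoff 0): pledging 70 → total 120, payoff -70. No gain.
Developer 2 (pledges 0, payoff 0): pledging 30 → total 80, payoff -30. No gain.
Developer 3 (pledges 0, payoff 0): pledging 50 → total 100, payoff -50. No gain.
Developer 4 (pledges 50, payoff -50): dropping to 0 → total 0, payoff 0. Profitable deviation.

No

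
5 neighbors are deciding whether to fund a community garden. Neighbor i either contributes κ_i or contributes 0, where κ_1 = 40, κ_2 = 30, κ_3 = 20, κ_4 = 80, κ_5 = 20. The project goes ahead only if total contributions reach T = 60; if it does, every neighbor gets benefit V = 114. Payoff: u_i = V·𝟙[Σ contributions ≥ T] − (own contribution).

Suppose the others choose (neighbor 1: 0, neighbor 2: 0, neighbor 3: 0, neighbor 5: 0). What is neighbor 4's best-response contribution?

80

Others' total = 0. Contributing 80 brings total to 80 ≥ 60: gain V − κ_4 = 34.
Best response: 80.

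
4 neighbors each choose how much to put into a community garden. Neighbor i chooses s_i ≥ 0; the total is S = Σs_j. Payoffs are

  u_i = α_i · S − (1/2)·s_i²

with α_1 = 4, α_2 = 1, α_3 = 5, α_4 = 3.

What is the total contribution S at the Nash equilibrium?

13

Neighbor i's FOC: ∂u_i/∂s_i = α_i − s_i = 0, so s_i* = α_i.
NE contributions = (4, 1, 5, 3); S = 13.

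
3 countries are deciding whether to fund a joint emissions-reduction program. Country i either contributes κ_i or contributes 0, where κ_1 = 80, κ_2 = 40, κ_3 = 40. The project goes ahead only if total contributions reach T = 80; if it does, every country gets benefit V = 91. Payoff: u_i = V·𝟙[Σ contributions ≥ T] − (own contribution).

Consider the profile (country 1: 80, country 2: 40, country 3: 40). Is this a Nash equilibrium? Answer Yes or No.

Total = 160 ≥ 80: provided.
Country 1 (pledges 80, payoff 11): dropping to 0 → total 80, payoff 91. Profitable deviation.

No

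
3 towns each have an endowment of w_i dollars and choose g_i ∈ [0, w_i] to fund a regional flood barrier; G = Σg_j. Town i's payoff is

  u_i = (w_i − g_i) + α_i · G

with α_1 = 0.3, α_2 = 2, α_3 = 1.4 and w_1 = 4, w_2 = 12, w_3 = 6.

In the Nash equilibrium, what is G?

18

∂u_i/∂g_i = α_i − 1, so town i contributes w_i if α_i > 1, else 0.
α_i > 1 for i ∈ {2, 3}; NE contributions (0, 12, 6), G = 18.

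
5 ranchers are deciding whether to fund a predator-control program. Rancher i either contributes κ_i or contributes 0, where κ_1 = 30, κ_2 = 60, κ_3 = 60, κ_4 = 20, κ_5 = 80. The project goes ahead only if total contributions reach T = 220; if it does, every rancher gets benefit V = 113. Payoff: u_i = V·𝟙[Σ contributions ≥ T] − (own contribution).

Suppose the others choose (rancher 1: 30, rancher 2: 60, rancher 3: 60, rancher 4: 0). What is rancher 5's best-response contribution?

80

Others' total = 150. Contributing 80 brings total to 230 ≥ 220: gain V − κ_5 = 33.
Best response: 80.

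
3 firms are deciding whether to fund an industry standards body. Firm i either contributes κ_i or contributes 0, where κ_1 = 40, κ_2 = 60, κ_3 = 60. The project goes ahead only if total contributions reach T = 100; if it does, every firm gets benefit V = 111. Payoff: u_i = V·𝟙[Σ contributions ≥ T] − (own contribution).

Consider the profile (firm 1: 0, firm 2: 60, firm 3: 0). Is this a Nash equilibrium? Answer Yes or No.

Total = 60 < 100: not provided.
Firm 1 (pledges 0, payoff 0): pledging 40 → total 100, payoff 71. Profitable deviation.

No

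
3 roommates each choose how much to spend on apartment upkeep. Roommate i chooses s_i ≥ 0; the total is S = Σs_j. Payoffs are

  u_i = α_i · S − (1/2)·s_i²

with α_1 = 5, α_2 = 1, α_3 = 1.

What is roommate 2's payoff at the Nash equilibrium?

Roommate i's FOC: ∂u_i/∂s_i = α_i − s_i = 0, so s_i* = α_i.
NE contributions = (5, 1, 1); S = 7.
u_2 = α_2·S − ½·(s_2)² = 1·7 − ½·1² = 6.5.

6.5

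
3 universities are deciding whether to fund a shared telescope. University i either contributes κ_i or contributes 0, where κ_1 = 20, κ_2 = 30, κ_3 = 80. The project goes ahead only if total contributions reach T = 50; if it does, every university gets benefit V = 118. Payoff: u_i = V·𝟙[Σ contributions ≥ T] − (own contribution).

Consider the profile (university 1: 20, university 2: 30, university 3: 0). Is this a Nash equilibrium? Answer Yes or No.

Yes

Total = 50 ≥ 50: provided.
University 1 (pledges 20, payoff 98): dropping to 0 → total 30, payoff 0. No gain.
University 2 (pledges 30, payoff 88): dropping to 0 → total 20, payoff 0. No gain.
University 3 (pledges 0, payoff 118): pledging 80 → total 130, payoff 38. No gain.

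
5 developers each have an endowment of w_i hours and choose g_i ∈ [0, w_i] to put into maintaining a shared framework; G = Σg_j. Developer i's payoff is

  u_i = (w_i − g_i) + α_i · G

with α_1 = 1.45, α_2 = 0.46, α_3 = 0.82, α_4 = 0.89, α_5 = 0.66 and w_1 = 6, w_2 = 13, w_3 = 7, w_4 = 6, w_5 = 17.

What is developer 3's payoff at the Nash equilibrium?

∂u_i/∂g_i = α_i − 1, so developer i contributes w_i if α_i > 1, else 0.
α_i > 1 for i ∈ {1}; NE contributions (6, 0, 0, 0, 0), G = 6.
u_3 = (7 − 0) + 0.82·6 = 11.92.

11.92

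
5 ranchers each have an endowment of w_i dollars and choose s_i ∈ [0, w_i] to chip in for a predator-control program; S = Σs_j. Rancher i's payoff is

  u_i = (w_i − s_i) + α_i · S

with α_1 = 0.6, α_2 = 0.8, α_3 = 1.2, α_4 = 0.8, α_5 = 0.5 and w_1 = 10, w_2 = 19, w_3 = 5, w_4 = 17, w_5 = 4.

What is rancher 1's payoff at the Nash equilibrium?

13

∂u_i/∂s_i = α_i − 1, so rancher i contributes w_i if α_i > 1, else 0.
α_i > 1 for i ∈ {3}; NE contributions (0, 0, 5, 0, 0), S = 5.
u_1 = (10 − 0) + 0.6·5 = 13.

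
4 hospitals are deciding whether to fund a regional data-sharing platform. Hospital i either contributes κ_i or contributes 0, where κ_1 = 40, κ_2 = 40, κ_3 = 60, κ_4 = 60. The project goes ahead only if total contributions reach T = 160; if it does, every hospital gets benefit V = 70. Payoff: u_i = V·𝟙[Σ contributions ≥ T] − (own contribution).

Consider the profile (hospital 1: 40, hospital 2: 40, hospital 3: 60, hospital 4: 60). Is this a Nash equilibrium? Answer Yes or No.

No

Total = 200 ≥ 160: provided.
Hospital 1 (pledges 40, payoff 30): dropping to 0 → total 160, payoff 70. Profitable deviation.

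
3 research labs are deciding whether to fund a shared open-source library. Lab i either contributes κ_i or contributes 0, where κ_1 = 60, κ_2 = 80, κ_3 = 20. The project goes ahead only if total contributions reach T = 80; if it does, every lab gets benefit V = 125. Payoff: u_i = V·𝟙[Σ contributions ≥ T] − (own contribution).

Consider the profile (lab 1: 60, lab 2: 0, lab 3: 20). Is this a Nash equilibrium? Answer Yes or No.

Total = 80 ≥ 80: provided.
Lab 1 (pledges 60, payoff 65): dropping to 0 → total 20, payoff 0. No gain.
Lab 2 (pledges 0, payoff 125): pledging 80 → total 160, payoff 45. No gain.
Lab 3 (pledges 20, payoff 105): dropping to 0 → total 60, payoff 0. No gain.

Yes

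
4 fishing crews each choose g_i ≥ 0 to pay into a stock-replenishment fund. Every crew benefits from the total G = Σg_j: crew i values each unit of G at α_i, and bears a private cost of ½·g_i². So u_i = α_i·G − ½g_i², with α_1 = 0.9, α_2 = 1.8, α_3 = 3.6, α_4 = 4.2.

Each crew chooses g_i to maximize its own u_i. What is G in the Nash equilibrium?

Crew i's FOC: ∂u_i/∂g_i = α_i − g_i = 0, so g_i* = α_i.
NE contributions = (0.9, 1.8, 3.6, 4.2); G = 10.5.

10.5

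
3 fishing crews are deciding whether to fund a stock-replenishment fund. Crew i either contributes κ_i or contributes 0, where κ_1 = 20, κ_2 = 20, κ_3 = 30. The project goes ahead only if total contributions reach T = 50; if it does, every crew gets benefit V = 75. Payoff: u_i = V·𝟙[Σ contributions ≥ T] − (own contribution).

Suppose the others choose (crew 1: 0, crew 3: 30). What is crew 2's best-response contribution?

Others' total = 30. Contributing 20 brings total to 50 ≥ 50: gain V − κ_2 = 55.
Best response: 20.

20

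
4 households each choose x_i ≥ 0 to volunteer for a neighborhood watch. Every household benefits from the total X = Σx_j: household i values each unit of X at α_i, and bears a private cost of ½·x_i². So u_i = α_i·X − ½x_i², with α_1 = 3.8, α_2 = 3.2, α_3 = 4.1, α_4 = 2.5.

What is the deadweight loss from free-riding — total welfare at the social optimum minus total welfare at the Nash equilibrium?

208.83

Household i's FOC: ∂u_i/∂x_i = α_i − x_i = 0, so x_i* = α_i.
NE contributions = (3.8, 3.2, 4.1, 2.5); X = 13.6.
W^NE = (Σα)·X − ½Σα_i² = 13.6² − ½·47.74 = 161.09.
Planner sets x_i = Σα_j = 13.6 for every i, so X^SO = 4·13.6 = 54.4.
W^SO = (Σα)·X^SO − ½·4·(Σα)² = (4/2)·13.6² = 369.92.
Deadweight loss = W^SO − W^NE = 208.83.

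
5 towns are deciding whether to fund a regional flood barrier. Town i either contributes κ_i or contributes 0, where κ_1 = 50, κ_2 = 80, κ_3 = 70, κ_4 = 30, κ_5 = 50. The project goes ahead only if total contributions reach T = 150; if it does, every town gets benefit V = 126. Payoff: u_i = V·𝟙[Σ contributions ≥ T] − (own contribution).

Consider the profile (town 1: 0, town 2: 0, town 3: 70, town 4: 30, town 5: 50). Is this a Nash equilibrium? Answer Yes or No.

Yes

Total = 150 ≥ 150: provided.
Town 1 (pledges 0, payoff 126): pledging 50 → total 200, payoff 76. No gain.
Town 2 (pledges 0, payoff 126): pledging 80 → total 230, payoff 46. No gain.
Town 3 (pledges 70, payoff 56): dropping to 0 → total 80, payoff 0. No gain.
Town 4 (pledges 30, payoff 96): dropping to 0 → total 120, payoff 0. No gain.
Town 5 (pledges 50, payoff 76): dropping to 0 → total 100, payoff 0. No gain.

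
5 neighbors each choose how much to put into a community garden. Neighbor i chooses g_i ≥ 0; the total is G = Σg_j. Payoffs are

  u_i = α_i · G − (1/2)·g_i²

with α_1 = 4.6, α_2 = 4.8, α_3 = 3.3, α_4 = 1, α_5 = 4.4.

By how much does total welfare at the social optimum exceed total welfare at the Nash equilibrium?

Neighbor i's FOC: ∂u_i/∂g_i = α_i − g_i = 0, so g_i* = α_i.
NE contributions = (4.6, 4.8, 3.3, 1, 4.4); G = 18.1.
W^NE = (Σα)·G − ½Σα_i² = 18.1² − ½·75.45 = 289.885.
Planner sets g_i = Σα_j = 18.1 for every i, so G^SO = 5·18.1 = 90.5.
W^SO = (Σα)·G^SO − ½·5·(Σα)² = (5/2)·18.1² = 819.025.
Deadweight loss = W^SO − W^NE = 529.14.

529.14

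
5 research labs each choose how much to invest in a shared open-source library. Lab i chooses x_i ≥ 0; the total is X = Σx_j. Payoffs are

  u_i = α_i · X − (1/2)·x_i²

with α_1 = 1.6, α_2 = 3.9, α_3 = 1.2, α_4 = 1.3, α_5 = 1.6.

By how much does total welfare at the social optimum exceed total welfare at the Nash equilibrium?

Lab i's FOC: ∂u_i/∂x_i = α_i − x_i = 0, so x_i* = α_i.
NE contributions = (1.6, 3.9, 1.2, 1.3, 1.6); X = 9.6.
W^NE = (Σα)·X − ½Σα_i² = 9.6² − ½·23.46 = 80.43.
Planner sets x_i = Σα_j = 9.6 for every i, so X^SO = 5·9.6 = 48.
W^SO = (Σα)·X^SO − ½·5·(Σα)² = (5/2)·9.6² = 230.4.
Deadweight loss = W^SO − W^NE = 149.97.

149.97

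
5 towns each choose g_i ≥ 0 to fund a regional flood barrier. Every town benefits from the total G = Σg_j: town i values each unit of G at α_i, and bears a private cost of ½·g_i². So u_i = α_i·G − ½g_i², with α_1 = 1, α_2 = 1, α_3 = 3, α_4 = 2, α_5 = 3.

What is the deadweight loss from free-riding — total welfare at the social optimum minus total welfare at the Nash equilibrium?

Town i's FOC: ∂u_i/∂g_i = α_i − g_i = 0, so g_i* = α_i.
NE contributions = (1, 1, 3, 2, 3); G = 10.
W^NE = (Σα)·G − ½Σα_i² = 10² − ½·24 = 88.
Planner sets g_i = Σα_j = 10 for every i, so G^SO = 5·10 = 50.
W^SO = (Σα)·G^SO − ½·5·(Σα)² = (5/2)·10² = 250.
Deadweight loss = W^SO − W^NE = 162.

162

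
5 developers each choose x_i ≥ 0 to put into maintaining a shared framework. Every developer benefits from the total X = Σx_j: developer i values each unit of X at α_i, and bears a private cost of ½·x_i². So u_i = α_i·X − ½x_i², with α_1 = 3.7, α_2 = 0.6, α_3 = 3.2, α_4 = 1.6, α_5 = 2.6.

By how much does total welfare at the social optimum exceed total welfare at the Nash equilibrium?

222.14

Developer i's FOC: ∂u_i/∂x_i = α_i − x_i = 0, so x_i* = α_i.
NE contributions = (3.7, 0.6, 3.2, 1.6, 2.6); X = 11.7.
W^NE = (Σα)·X − ½Σα_i² = 11.7² − ½·33.61 = 120.085.
Planner sets x_i = Σα_j = 11.7 for every i, so X^SO = 5·11.7 = 58.5.
W^SO = (Σα)·X^SO − ½·5·(Σα)² = (5/2)·11.7² = 342.225.
Deadweight loss = W^SO − W^NE = 222.14.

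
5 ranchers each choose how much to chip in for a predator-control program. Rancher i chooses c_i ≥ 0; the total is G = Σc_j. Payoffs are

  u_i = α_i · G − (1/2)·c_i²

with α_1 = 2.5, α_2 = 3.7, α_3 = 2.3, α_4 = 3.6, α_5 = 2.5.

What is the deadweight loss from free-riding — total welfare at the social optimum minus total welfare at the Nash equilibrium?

Rancher i's FOC: ∂u_i/∂c_i = α_i − c_i = 0, so c_i* = α_i.
NE contributions = (2.5, 3.7, 2.3, 3.6, 2.5); G = 14.6.
W^NE = (Σα)·G − ½Σα_i² = 14.6² − ½·44.44 = 190.94.
Planner sets c_i = Σα_j = 14.6 for every i, so G^SO = 5·14.6 = 73.
W^SO = (Σα)·G^SO − ½·5·(Σα)² = (5/2)·14.6² = 532.9.
Deadweight loss = W^SO − W^NE = 341.96.

341.96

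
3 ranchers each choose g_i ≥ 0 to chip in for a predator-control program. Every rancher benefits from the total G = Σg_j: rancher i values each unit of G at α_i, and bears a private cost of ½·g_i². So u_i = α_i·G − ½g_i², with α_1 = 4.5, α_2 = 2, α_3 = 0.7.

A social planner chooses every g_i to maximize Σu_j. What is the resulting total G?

21.6

Planner FOC: ∂(Σu_j)/∂g_i = (Σα_j) − g_i = 0, so g_i^SO = Σα_j = 7.2 for every i; G^SO = 21.6.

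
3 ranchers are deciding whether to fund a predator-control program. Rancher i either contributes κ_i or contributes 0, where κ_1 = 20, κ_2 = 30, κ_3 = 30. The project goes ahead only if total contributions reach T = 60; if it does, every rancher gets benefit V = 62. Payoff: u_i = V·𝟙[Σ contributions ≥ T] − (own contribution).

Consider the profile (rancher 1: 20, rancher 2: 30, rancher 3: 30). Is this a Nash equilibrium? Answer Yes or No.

No

Total = 80 ≥ 60: provided.
Rancher 1 (pledges 20, payoff 42): dropping to 0 → total 60, payoff 62. Profitable deviation.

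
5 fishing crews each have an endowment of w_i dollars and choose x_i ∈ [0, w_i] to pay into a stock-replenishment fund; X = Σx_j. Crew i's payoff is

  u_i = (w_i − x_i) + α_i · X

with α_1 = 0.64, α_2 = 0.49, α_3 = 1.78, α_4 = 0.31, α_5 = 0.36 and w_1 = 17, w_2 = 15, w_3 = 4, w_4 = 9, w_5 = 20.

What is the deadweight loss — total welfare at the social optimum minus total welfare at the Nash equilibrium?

∂u_i/∂x_i = α_i − 1, so crew i contributes w_i if α_i > 1, else 0.
α_i > 1 for i ∈ {3}; NE contributions (0, 0, 4, 0, 0), X = 4.
W^NE = Σw_i − X^NE + (Σα_i)·X^NE = 65 + 2.58·4 = 75.32.
Planner: ∂(Σu_j)/∂x_i = Σα_j − 1 = 2.58 > 0, so everyone contributes w_i; X^SO = 65, W^SO = 65 + 2.58·65 = 232.7.
Deadweight loss = 157.38.

157.38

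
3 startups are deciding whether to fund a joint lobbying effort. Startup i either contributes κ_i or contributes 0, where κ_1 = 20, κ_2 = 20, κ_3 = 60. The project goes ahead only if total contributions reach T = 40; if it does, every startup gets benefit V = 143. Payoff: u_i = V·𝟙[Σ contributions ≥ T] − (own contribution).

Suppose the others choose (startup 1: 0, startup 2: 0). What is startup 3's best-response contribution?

Others' total = 0. Contributing 60 brings total to 60 ≥ 40: gain V − κ_3 = 83.
Best response: 60.

60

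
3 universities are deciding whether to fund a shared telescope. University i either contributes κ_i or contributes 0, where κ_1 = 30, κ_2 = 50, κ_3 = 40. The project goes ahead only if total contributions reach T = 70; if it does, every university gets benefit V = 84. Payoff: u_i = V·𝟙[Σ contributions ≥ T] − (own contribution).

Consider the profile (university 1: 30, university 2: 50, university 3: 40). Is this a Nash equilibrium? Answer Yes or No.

No

Total = 120 ≥ 70: provided.
University 1 (pledges 30, payoff 54): dropping to 0 → total 90, payoff 84. Profitable deviation.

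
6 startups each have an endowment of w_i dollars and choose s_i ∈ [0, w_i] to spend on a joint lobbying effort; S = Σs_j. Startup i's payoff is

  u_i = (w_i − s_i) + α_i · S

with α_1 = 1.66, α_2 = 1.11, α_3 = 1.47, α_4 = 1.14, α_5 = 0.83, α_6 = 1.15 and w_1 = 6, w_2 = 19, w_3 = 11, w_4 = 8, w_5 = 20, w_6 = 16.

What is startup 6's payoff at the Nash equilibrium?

∂u_i/∂s_i = α_i − 1, so startup i contributes w_i if α_i > 1, else 0.
α_i > 1 for i ∈ {1, 2, 3, 4, 6}; NE contributions (6, 19, 11, 8, 0, 16), S = 60.
u_6 = (16 − 16) + 1.15·60 = 69.

69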